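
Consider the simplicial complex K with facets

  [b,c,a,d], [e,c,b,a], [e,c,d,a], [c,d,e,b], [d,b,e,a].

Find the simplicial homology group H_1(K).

Take the total order a < b < c < d < e on the vertex set. Then K (dimension 3) consists of the simplices:

  0-simplices (5): a, b, c, d, e
  1-simplices (10): ab, ac, ad, ae, bc, bd, be, cd, ce, de
  2-simplices (10): abc, abd, abe, acd, ace, ade, bcd, bce, bde, cde
  3-simplices (5): abcd, abce, abde, acde, bcde

giving chain groups C_0 ≅ Z^5, C_1 ≅ Z^10, C_2 ≅ Z^10, C_3 ≅ Z^5.

The boundary map ∂_1: C_1 → C_0 is given by ∂[p,q] = [q] − [p].
The resulting 5×10 matrix has rank 4, and its Smith normal form has invariant factors (1,1,1,1).

∂_2: C_2 → C_1 sends each 2-simplex [p,q,r] to [q,r] − [p,r] + [p,q]. For instance
  ∂ade = de − ae + ad,
  ∂abd = bd − ad + ab.
This gives a 10×10 integer matrix of rank 6; reducing to Smith normal form yields diagonal entries (1,1,1,1,1,1).

The boundary map ∂_3: C_3 → C_2 sends each 3-simplex σ to the alternating sum Σ_i (−1)^i (σ with its i-th vertex removed). For instance
  ∂acde = cde − ade + ace − acd,
  ∂abce = bce − ace + abe − abc.
As a 10×5 matrix over Z this has rank 4, with invariant factors (1,1,1,1).

From H_k ≅ ker(∂_k) / im(∂_{k+1}) we obtain:

  H_1: rank ker ∂_1 − rank ∂_2 = (10 − 4) − 6 = 0, and the invariant factors of ∂_2 are all 1, so H_1 = 0.

(K is a triangulation of the 3-sphere S^3.)

H_1 = 0.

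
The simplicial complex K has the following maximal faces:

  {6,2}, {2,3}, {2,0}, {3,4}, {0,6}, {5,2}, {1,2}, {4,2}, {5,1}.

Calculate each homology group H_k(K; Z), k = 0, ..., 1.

We work with the vertex ordering 0 < 1 < 2 < 3 < 4 < 5 < 6. The simplices of K, each written with vertices in increasing order, are:

  0-simplices (7): [0], [1], [2], [3], [4], [5], [6]
  1-simplices (9): [0,2], [0,6], [1,2], [1,5], [2,3], [2,4], [2,5], [2,6], [3,4]

Hence C_0 ≅ Z^7, C_1 ≅ Z^9.

∂_1: C_1 → C_0 maps an edge to its endpoints' difference, ∂[p,q] = q − p.
The 7×9 boundary matrix has rank 6 and Smith normal form diag(1,1,1,1,1,1).

Computing H_k = (kernel of ∂_k) / (image of ∂_{k+1}):

  H_0: rank C_0 − rank ∂_1 = 7 − 6 = 1, and the invariant factors of ∂_1 are all 1, so H_0 ≅ Z.
  H_1: rank ker ∂_1 − rank ∂_2 = (9 − 6) − 0 = 3, and there is no ∂_2, so H_1 ≅ Z^3.

H_0 ≅ Z,  H_1 ≅ Z^3.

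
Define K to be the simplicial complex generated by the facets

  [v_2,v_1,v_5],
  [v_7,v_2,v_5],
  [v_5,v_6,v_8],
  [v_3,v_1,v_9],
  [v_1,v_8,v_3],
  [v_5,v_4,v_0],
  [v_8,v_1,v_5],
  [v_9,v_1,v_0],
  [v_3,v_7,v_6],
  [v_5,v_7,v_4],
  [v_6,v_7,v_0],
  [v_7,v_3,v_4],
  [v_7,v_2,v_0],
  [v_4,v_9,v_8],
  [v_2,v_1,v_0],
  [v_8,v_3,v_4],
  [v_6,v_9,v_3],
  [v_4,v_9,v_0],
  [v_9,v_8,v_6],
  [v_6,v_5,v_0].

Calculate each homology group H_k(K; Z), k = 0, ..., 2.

Fix the vertex order v_0 < v_1 < v_2 < v_3 < v_4 < v_5 < v_6 < v_7 < v_8 < v_9 and write every simplex with vertices in increasing order. Then dim K = 2 and the simplices of K are:

  0-simplices (10): [v_0], [v_1], [v_2], [v_3], [v_4], [v_5], [v_6], [v_7], [v_8], [v_9]
  1-simplices (30): (30 of them)
  2-simplices (20): (20 of them)

giving chain groups C_0 ≅ Z^10, C_1 ≅ Z^30, C_2 ≅ Z^20.

Boundary ∂_1: C_1 → C_0 is given by ∂[p,q] = [q] − [p].
As a 10×30 matrix over Z this has rank 9, with invariant factors (1,1,1,1,1,1,1,1,1).

The boundary map ∂_2: C_2 → C_1 acts by ∂[p,q,r] = [q,r] − [p,r] + [p,q]. For instance
  ∂[v_0,v_4,v_5] = [v_4,v_5] − [v_0,v_5] + [v_0,v_4],
  ∂[v_0,v_6,v_7] = [v_6,v_7] − [v_0,v_7] + [v_0,v_6].
As a 30×20 matrix over Z this has rank 20, with invariant factors (1,1,1,1,1,1,1,1,1,1,1,1,1,1,1,1,1,1,1,2).

From H_k ≅ ker(∂_k) / im(∂_{k+1}) we obtain:

  H_0: rank C_0 − rank ∂_1 = 10 − 9 = 1, and the invariant factors of ∂_1 are all 1, so H_0 = Z.
  H_1: rank ker ∂_1 − rank ∂_2 = (30 − 9) − 20 = 1, and ∂_2 has invariant factor 2 > 1, so H_1 = Z ⊕ Z/2.
  H_2: rank ker ∂_2 − rank ∂_3 = (20 − 20) − 0 = 0, and there is no ∂_3, so H_2 = 0.

H_0 ≅ Z,  H_1 ≅ Z ⊕ Z/2,  H_2 = 0.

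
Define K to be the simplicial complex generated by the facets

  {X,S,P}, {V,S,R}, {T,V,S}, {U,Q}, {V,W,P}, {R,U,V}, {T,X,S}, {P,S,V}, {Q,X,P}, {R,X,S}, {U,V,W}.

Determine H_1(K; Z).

H_1 ≅ Z.

Order the vertices as P < Q < R < S < T < U < V < W < X. Listing each simplex with vertices in this order, K has dimension 2 with simplices:

  0-simplices (9): P, Q, R, S, T, U, V, W, X
  1-simplices (19): PQ, PS, PV, PW, PX, QU, QX, RS, RU, RV, RX, ST, SV, SX, TV, TX, UV, UW, VW
  2-simplices (10): PQX, PSV, PSX, PVW, RSV, RSX, RUV, STV, STX, UVW

Hence C_0 ≅ Z^9, C_1 ≅ Z^19, C_2 ≅ Z^10.

The boundary map ∂_1: C_1 → C_0 is given by ∂[p,q] = [q] − [p]. For instance
  ∂VW = W − V.
The resulting 9×19 matrix has rank 8, and its Smith normal form has invariant factors (1,1,1,1,1,1,1,1).

∂_2: C_2 → C_1 sends each 2-simplex [p,q,r] to [q,r] − [p,r] + [p,q]. For instance
  ∂STV = TV − SV + ST,
  ∂RSX = SX − RX + RS.
As a 19×10 matrix over Z this has rank 10, with invariant factors (1,1,1,1,1,1,1,1,1,1).

From H_k ≅ ker(∂_k) / im(∂_{k+1}) we obtain:

  H_1: rank ker ∂_1 − rank ∂_2 = (19 − 8) − 10 = 1, and the invariant factors of ∂_2 are all 1, so H_1 ≅ Z.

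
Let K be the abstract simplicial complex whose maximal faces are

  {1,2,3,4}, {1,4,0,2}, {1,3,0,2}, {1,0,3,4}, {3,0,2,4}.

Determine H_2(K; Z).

H_2 ≅ 0.

Take the total order 0 < 1 < 2 < 3 < 4 on the vertex set. Then K (dimension 3) consists of the simplices:

  0-simplices (5): [0], [1], [2], [3], [4]
  1-simplices (10): [0,1], [0,2], [0,3], [0,4], [1,2], [1,3], [1,4], [2,3], [2,4], [3,4]
  2-simplices (10): [0,1,2], [0,1,3], [0,1,4], [0,2,3], [0,2,4], [0,3,4], [1,2,3], [1,2,4], [1,3,4], [2,3,4]
  3-simplices (5): [0,1,2,3], [0,1,2,4], [0,1,3,4], [0,2,3,4], [1,2,3,4]

Hence C_0 ≅ Z^5, C_1 ≅ Z^10, C_2 ≅ Z^10, C_3 ≅ Z^5.

Boundary ∂_1: C_1 → C_0 sends each edge [p,q] (with p < q) to q − p.
The resulting 5×10 matrix has rank 4, and its Smith normal form has invariant factors (1,1,1,1).

∂_2: C_2 → C_1 acts by ∂[p,q,r] = [q,r] − [p,r] + [p,q]. For instance
  ∂[1,3,4] = [3,4] − [1,4] + [1,3],
  ∂[1,2,4] = [2,4] − [1,4] + [1,2].
As a 10×10 matrix over Z this has rank 6, with invariant factors (1,1,1,1,1,1).

The boundary map ∂_3: C_3 → C_2 sends each 3-simplex σ to the alternating sum Σ_i (−1)^i (σ with its i-th vertex removed). For instance
  ∂[0,1,2,3] = [1,2,3] − [0,2,3] + [0,1,3] − [0,1,2],
  ∂[0,1,3,4] = [1,3,4] − [0,3,4] + [0,1,4] − [0,1,3].
As a 10×5 matrix over Z this has rank 4, with invariant factors (1,1,1,1).

Reading off H_k = ker ∂_k / im ∂_{k+1}:

  H_2: rank ker ∂_2 − rank ∂_3 = (10 − 6) − 4 = 0, and the invariant factors of ∂_3 are all 1, so H_2 ≅ 0.

(K is a triangulation of the 3-sphere S^3.)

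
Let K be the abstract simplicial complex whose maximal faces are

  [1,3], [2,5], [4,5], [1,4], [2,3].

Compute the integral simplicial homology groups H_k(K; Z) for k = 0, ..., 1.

Order the vertices as 1 < 2 < 3 < 4 < 5. Listing each simplex with vertices in this order, K has dimension 1 with simplices:

  0-simplices (5): [1], [2], [3], [4], [5]
  1-simplices (5): [1,3], [1,4], [2,3], [2,5], [4,5]

giving chain groups C_0 ≅ Z^5, C_1 ≅ Z^5.

Boundary ∂_1: C_1 → C_0 is given by ∂[p,q] = [q] − [p]. For instance
  ∂[2,3] = [3] − [2].
This gives a 5×5 integer matrix of rank 4; reducing to Smith normal form yields diagonal entries (1,1,1,1).

Reading off H_k = ker ∂_k / im ∂_{k+1}:

  H_0: rank C_0 − rank ∂_1 = 5 − 4 = 1, and the invariant factors of ∂_1 are all 1, so H_0 = Z.
  H_1: rank ker ∂_1 − rank ∂_2 = (5 − 4) − 0 = 1, and there is no ∂_2, so H_1 = Z.

(K is a triangulation of the circle S^1.)

H_0 ≅ Z,  H_1 ≅ Z.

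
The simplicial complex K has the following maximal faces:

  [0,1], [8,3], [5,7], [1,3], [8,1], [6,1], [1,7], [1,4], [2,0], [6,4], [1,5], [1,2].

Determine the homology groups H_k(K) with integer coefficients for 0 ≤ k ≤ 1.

H_0 ≅ Z,  H_1 ≅ Z^4.

Order the vertices as 0 < 1 < 2 < 3 < 4 < 5 < 6 < 7 < 8. Listing each simplex with vertices in this order, K has dimension 1 with simplices:

  0-simplices (9): [0], [1], [2], [3], [4], [5], [6], [7], [8]
  1-simplices (12): [0,1], [0,2], [1,2], [1,3], [1,4], [1,5], [1,6], [1,7], [1,8], [3,8], [4,6], [5,7]

giving chain groups C_0 ≅ Z^9, C_1 ≅ Z^12.

∂_1: C_1 → C_0 maps an edge to its endpoints' difference, ∂[p,q] = q − p. For instance
  ∂[1,5] = [5] − [1].
The 9×12 boundary matrix has rank 8 and Smith normal form diag(1,1,1,1,1,1,1,1).

From H_k ≅ ker(∂_k) / im(∂_{k+1}) we obtain:

  H_0: rank C_0 − rank ∂_1 = 9 − 8 = 1, and the invariant factors of ∂_1 are all 1, so H_0 ≅ Z.
  H_1: rank ker ∂_1 − rank ∂_2 = (12 − 8) − 0 = 4, and there is no ∂_2, so H_1 ≅ Z^4.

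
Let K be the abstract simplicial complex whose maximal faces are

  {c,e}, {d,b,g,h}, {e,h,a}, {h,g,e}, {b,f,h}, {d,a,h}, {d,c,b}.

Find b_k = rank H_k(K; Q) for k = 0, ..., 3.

b_0 = 1, b_1 = 1, b_2 = 0, b_3 = 0.

Order the vertices as a < b < c < d < e < f < g < h. Listing each simplex with vertices in this order, K has dimension 3 with simplices:

  0-simplices (8): a, b, c, d, e, f, g, h
  1-simplices (16): ad, ae, ah, bc, bd, bf, bg, bh, cd, ce, dg, dh, eg, eh, fh, gh
  2-simplices (9): adh, aeh, bcd, bdg, bdh, bfh, bgh, dgh, egh
  3-simplices (1): bdgh

so the chain groups are C_0 ≅ Z^8, C_1 ≅ Z^16, C_2 ≅ Z^9, C_3 ≅ Z^1.

∂_1: C_1 → C_0 is given by ∂[p,q] = [q] − [p].
This gives a 8×16 integer matrix of rank 7; reducing to Smith normal form yields diagonal entries (1,1,1,1,1,1,1).

Boundary ∂_2: C_2 → C_1 sends each 2-simplex [p,q,r] to [q,r] − [p,r] + [p,q]. For instance
  ∂dgh = gh − dh + dg,
  ∂adh = dh − ah + ad.
This gives a 16×9 integer matrix of rank 8; reducing to Smith normal form yields diagonal entries (1,1,1,1,1,1,1,1).

∂_3: C_3 → C_2 sends each 3-simplex σ to the alternating sum Σ_i (−1)^i (σ with its i-th vertex removed). For instance
  ∂bdgh = dgh − bgh + bdh − bdg.
The resulting 9×1 matrix has rank 1, and its Smith normal form has invariant factors (1).

Now H_k = ker ∂_k / im ∂_{k+1}, so:

  H_0: rank C_0 − rank ∂_1 = 8 − 7 = 1, and the invariant factors of ∂_1 are all 1, so H_0 ≅ Z.
  H_1: rank ker ∂_1 − rank ∂_2 = (16 − 7) − 8 = 1, and the invariant factors of ∂_2 are all 1, so H_1 ≅ Z.
  H_2: rank ker ∂_2 − rank ∂_3 = (9 − 8) − 1 = 0, and the invariant factors of ∂_3 are all 1, so H_2 ≅ 0.
  H_3: rank ker ∂_3 − rank ∂_4 = (1 − 1) − 0 = 0, and there is no ∂_4, so H_3 ≅ 0.

As a check, the Euler characteristic is 8 − 16 + 9 − 1 = 0, which agrees with 1 − 1 + 0 − 0 = 0.

Hence the Betti numbers are b_0 = 1, b_1 = 1, b_2 = 0, b_3 = 0.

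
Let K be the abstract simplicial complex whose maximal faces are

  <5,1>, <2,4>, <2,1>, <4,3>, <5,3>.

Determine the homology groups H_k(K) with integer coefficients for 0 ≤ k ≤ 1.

H_0 = Z,  H_1 = Z.

Order the vertices as 1 < 2 < 3 < 4 < 5. Listing each simplex with vertices in this order, K has dimension 1 with simplices:

  0-simplices (5): [1], [2], [3], [4], [5]
  1-simplices (5): [1,2], [1,5], [2,4], [3,4], [3,5]

giving chain groups C_0 ≅ Z^5, C_1 ≅ Z^5.

The boundary map ∂_1: C_1 → C_0 sends each edge [p,q] (with p < q) to q − p. For instance
  ∂[3,4] = [4] − [3].
As a 5×5 matrix over Z this has rank 4, with invariant factors (1,1,1,1).

Reading off H_k = ker ∂_k / im ∂_{k+1}:

  H_0: rank C_0 − rank ∂_1 = 5 − 4 = 1, and the invariant factors of ∂_1 are all 1, so H_0 = Z.
  H_1: rank ker ∂_1 − rank ∂_2 = (5 − 4) − 0 = 1, and there is no ∂_2, so H_1 = Z.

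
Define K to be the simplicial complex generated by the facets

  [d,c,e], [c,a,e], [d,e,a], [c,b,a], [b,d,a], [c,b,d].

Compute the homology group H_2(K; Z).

H_2 ≅ Z.

Order the vertices as a < b < c < d < e. Listing each simplex with vertices in this order, K has dimension 2 with simplices:

  0-simplices (5): a, b, c, d, e
  1-simplices (9): ab, ac, ad, ae, bc, bd, cd, ce, de
  2-simplices (6): abc, abd, ace, ade, bcd, cde

Hence C_0 ≅ Z^5, C_1 ≅ Z^9, C_2 ≅ Z^6.

The boundary map ∂_1: C_1 → C_0 sends each edge [p,q] (with p < q) to q − p.
As a 5×9 matrix over Z this has rank 4, with invariant factors (1,1,1,1).

Boundary ∂_2: C_2 → C_1 maps a triangle to the signed sum of its edges. For instance
  ∂abd = bd − ad + ab,
  ∂ade = de − ae + ad.
The resulting 9×6 matrix has rank 5, and its Smith normal form has invariant factors (1,1,1,1,1).

Now H_k = ker ∂_k / im ∂_{k+1}, so:

  H_2: rank ker ∂_2 − rank ∂_3 = (6 − 5) − 0 = 1, and there is no ∂_3, so H_2 = Z.

(K is a triangulation of the 2-sphere S^2.)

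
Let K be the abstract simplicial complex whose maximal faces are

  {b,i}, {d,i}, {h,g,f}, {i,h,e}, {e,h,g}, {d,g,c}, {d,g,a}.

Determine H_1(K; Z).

H_1 ≅ Z.

Take the total order a < b < c < d < e < f < g < h < i on the vertex set. Then K (dimension 2) consists of the simplices:

  0-simplices (9): a, b, c, d, e, f, g, h, i
  1-simplices (14): ad, ag, bi, cd, cg, dg, di, eg, eh, ei, fg, fh, gh, hi
  2-simplices (5): adg, cdg, egh, ehi, fgh

giving chain groups C_0 ≅ Z^9, C_1 ≅ Z^14, C_2 ≅ Z^5.

Boundary ∂_1: C_1 → C_0 sends each edge [p,q] (with p < q) to q − p. For instance
  ∂eh = h − e.
The resulting 9×14 matrix has rank 8, and its Smith normal form has invariant factors (1,1,1,1,1,1,1,1).

The boundary map ∂_2: C_2 → C_1 sends each 2-simplex [p,q,r] to [q,r] − [p,r] + [p,q]. For instance
  ∂egh = gh − eh + eg,
  ∂adg = dg − ag + ad.
The resulting 14×5 matrix has rank 5, and its Smith normal form has invariant factors (1,1,1,1,1).

Computing H_k = (kernel of ∂_k) / (image of ∂_{k+1}):

  H_1: rank ker ∂_1 − rank ∂_2 = (14 − 8) − 5 = 1, and the invariant factors of ∂_2 are all 1, so H_1 ≅ Z.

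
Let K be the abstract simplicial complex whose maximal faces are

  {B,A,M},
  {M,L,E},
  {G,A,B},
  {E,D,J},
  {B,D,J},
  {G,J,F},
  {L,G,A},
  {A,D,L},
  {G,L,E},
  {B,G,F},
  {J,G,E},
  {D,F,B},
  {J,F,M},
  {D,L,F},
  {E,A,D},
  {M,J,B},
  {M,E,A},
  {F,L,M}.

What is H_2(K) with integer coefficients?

Order the vertices as A < B < D < E < F < G < J < L < M. Listing each simplex with vertices in this order, K has dimension 2 with simplices:

  0-simplices (9): A, B, D, E, F, G, J, L, M
  1-simplices (27): AB, AD, AE, AG, AL, AM, BD, BF, BG, BJ, BM, DE, DF, DJ, DL, EG, EJ, EL, EM, FG, FJ, FL, FM, GJ, GL, JM, LM
  2-simplices (18): ABG, ABM, ADE, ADL, AEM, AGL, BDF, BDJ, BFG, BJM, DEJ, DFL, EGJ, EGL, ELM, FGJ, FJM, FLM

so the chain groups are C_0 ≅ Z^9, C_1 ≅ Z^27, C_2 ≅ Z^18.

Boundary ∂_1: C_1 → C_0 maps an edge to its endpoints' difference, ∂[p,q] = q − p. For instance
  ∂EJ = J − E.
The resulting 9×27 matrix has rank 8, and its Smith normal form has invariant factors (1,1,1,1,1,1,1,1).

Boundary ∂_2: C_2 → C_1 acts by ∂[p,q,r] = [q,r] − [p,r] + [p,q]. For instance
  ∂FJM = JM − FM + FJ,
  ∂BDF = DF − BF + BD.
The resulting 27×18 matrix has rank 18, and its Smith normal form has invariant factors (1,1,1,1,1,1,1,1,1,1,1,1,1,1,1,1,1,2).

Computing H_k = (kernel of ∂_k) / (image of ∂_{k+1}):

  H_2: rank ker ∂_2 − rank ∂_3 = (18 − 18) − 0 = 0, and there is no ∂_3, so H_2 = 0.

H_2 ≅ 0.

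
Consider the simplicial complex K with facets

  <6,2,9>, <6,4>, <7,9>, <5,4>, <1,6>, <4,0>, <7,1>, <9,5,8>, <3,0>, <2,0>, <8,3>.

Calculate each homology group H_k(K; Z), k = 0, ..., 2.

Order the vertices as 0 < 1 < 2 < 3 < 4 < 5 < 6 < 7 < 8 < 9. Listing each simplex with vertices in this order, K has dimension 2 with simplices:

  0-simplices (10): [0], [1], [2], [3], [4], [5], [6], [7], [8], [9]
  1-simplices (15): [0,2], [0,3], [0,4], [1,6], [1,7], [2,6], [2,9], [3,8], [4,5], [4,6], [5,8], [5,9], [6,9], [7,9], [8,9]
  2-simplices (2): [2,6,9], [5,8,9]

giving chain groups C_0 ≅ Z^10, C_1 ≅ Z^15, C_2 ≅ Z^2.

Boundary ∂_1: C_1 → C_0 is given by ∂[p,q] = [q] − [p]. For instance
  ∂[8,9] = [9] − [8].
The resulting 10×15 matrix has rank 9, and its Smith normal form has invariant factors (1,1,1,1,1,1,1,1,1).

∂_2: C_2 → C_1 maps a triangle to the signed sum of its edges. For instance
  ∂[2,6,9] = [6,9] − [2,9] + [2,6],
  ∂[5,8,9] = [8,9] − [5,9] + [5,8].
The resulting 15×2 matrix has rank 2, and its Smith normal form has invariant factors (1,1).

From H_k ≅ ker(∂_k) / im(∂_{k+1}) we obtain:

  H_0: rank C_0 − rank ∂_1 = 10 − 9 = 1, and the invariant factors of ∂_1 are all 1, so H_0 ≅ Z.
  H_1: rank ker ∂_1 − rank ∂_2 = (15 − 9) − 2 = 4, and the invariant factors of ∂_2 are all 1, so H_1 ≅ Z^4.
  H_2: rank ker ∂_2 − rank ∂_3 = (2 − 2) − 0 = 0, and there is no ∂_3, so H_2 ≅ 0.

As a check, the Euler characteristic is 10 − 15 + 2 = -3, which agrees with 1 − 4 + 0 = -3.

H_0 ≅ Z,  H_1 ≅ Z^4,  H_2 = 0.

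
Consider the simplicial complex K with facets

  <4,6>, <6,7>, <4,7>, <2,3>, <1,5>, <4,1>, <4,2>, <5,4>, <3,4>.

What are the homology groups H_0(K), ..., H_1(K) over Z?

H_0 ≅ Z,  H_1 ≅ Z^3.

Take the total order 1 < 2 < 3 < 4 < 5 < 6 < 7 on the vertex set. Then K (dimension 1) consists of the simplices:

  0-simplices (7): [1], [2], [3], [4], [5], [6], [7]
  1-simplices (9): [1,4], [1,5], [2,3], [2,4], [3,4], [4,5], [4,6], [4,7], [6,7]

Hence C_0 ≅ Z^7, C_1 ≅ Z^9.

The boundary map ∂_1: C_1 → C_0 maps an edge to its endpoints' difference, ∂[p,q] = q − p.
The 7×9 boundary matrix has rank 6 and Smith normal form diag(1,1,1,1,1,1).

Now H_k = ker ∂_k / im ∂_{k+1}, so:

  H_0: rank C_0 − rank ∂_1 = 7 − 6 = 1, and the invariant factors of ∂_1 are all 1, so H_0 ≅ Z.
  H_1: rank ker ∂_1 − rank ∂_2 = (9 − 6) − 0 = 3, and there is no ∂_2, so H_1 ≅ Z^3.

As a check, the Euler characteristic is 7 − 9 = -2, which agrees with 1 − 3 = -2.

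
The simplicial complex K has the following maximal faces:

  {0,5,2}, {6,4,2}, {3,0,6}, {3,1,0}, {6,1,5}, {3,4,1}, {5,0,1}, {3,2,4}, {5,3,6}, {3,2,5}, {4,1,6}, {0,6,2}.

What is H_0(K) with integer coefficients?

Take the total order 0 < 1 < 2 < 3 < 4 < 5 < 6 on the vertex set. Then K (dimension 2) consists of the simplices:

  0-simplices (7): [0], [1], [2], [3], [4], [5], [6]
  1-simplices (18): [0,1], [0,2], [0,3], [0,5], [0,6], [1,3], [1,4], [1,5], [1,6], [2,3], [2,4], [2,5], [2,6], [3,4], [3,5], [3,6], [4,6], [5,6]
  2-simplices (12): [0,1,3], [0,1,5], [0,2,5], [0,2,6], [0,3,6], [1,3,4], [1,4,6], [1,5,6], [2,3,4], [2,3,5], [2,4,6], [3,5,6]

giving chain groups C_0 ≅ Z^7, C_1 ≅ Z^18, C_2 ≅ Z^12.

The boundary map ∂_1: C_1 → C_0 is given by ∂[p,q] = [q] − [p]. For instance
  ∂[3,6] = [6] − [3].
The resulting 7×18 matrix has rank 6, and its Smith normal form has invariant factors (1,1,1,1,1,1).

The boundary map ∂_2: C_2 → C_1 maps a triangle to the signed sum of its edges. For instance
  ∂[0,3,6] = [3,6] − [0,6] + [0,3],
  ∂[0,1,5] = [1,5] − [0,5] + [0,1].
The 18×12 boundary matrix has rank 12 and Smith normal form diag(1,1,1,1,1,1,1,1,1,1,1,2).

Now H_k = ker ∂_k / im ∂_{k+1}, so:

  H_0: rank C_0 − rank ∂_1 = 7 − 6 = 1, and the invariant factors of ∂_1 are all 1, so H_0 ≅ Z.

H_0 = Z.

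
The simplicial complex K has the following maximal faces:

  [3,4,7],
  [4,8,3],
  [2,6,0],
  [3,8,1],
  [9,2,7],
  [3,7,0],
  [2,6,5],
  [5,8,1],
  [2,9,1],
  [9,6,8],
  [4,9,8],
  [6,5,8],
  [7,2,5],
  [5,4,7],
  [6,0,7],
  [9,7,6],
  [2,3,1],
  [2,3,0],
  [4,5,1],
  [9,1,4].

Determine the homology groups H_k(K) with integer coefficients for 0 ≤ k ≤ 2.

Fix the vertex order 0 < 1 < 2 < 3 < 4 < 5 < 6 < 7 < 8 < 9 and write every simplex with vertices in increasing order. Then dim K = 2 and the simplices of K are:

  0-simplices (10): [0], [1], [2], [3], [4], [5], [6], [7], [8], [9]
  1-simplices (30): (30 of them)
  2-simplices (20): (20 of them)

so the chain groups are C_0 ≅ Z^10, C_1 ≅ Z^30, C_2 ≅ Z^20.

The boundary map ∂_1: C_1 → C_0 is given by ∂[p,q] = [q] − [p]. For instance
  ∂[0,6] = [6] − [0].
The resulting 10×30 matrix has rank 9, and its Smith normal form has invariant factors (1,1,1,1,1,1,1,1,1).

The boundary map ∂_2: C_2 → C_1 sends each 2-simplex [p,q,r] to [q,r] − [p,r] + [p,q]. For instance
  ∂[0,3,7] = [3,7] − [0,7] + [0,3],
  ∂[0,2,6] = [2,6] − [0,6] + [0,2].
As a 30×20 matrix over Z this has rank 20, with invariant factors (1,1,1,1,1,1,1,1,1,1,1,1,1,1,1,1,1,1,1,2).

Now H_k = ker ∂_k / im ∂_{k+1}, so:

  H_0: rank C_0 − rank ∂_1 = 10 − 9 = 1, and the invariant factors of ∂_1 are all 1, so H_0 = Z.
  H_1: rank ker ∂_1 − rank ∂_2 = (30 − 9) − 20 = 1, and ∂_2 has invariant factor 2 > 1, so H_1 = Z ⊕ Z/2.
  H_2: rank ker ∂_2 − rank ∂_3 = (20 − 20) − 0 = 0, and there is no ∂_3, so H_2 = 0.

As a check, the Euler characteristic is 10 − 30 + 20 = 0, which agrees with 1 − 1 + 0 = 0.

H_0 ≅ Z,  H_1 ≅ Z ⊕ Z/2,  H_2 = 0.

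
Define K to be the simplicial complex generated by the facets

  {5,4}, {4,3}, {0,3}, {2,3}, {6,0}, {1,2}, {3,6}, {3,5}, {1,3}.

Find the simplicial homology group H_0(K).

Take the total order 0 < 1 < 2 < 3 < 4 < 5 < 6 on the vertex set. Then K (dimension 1) consists of the simplices:

  0-simplices (7): [0], [1], [2], [3], [4], [5], [6]
  1-simplices (9): [0,3], [0,6], [1,2], [1,3], [2,3], [3,4], [3,5], [3,6], [4,5]

giving chain groups C_0 ≅ Z^7, C_1 ≅ Z^9.

∂_1: C_1 → C_0 maps an edge to its endpoints' difference, ∂[p,q] = q − p. For instance
  ∂[2,3] = [3] − [2].
The resulting 7×9 matrix has rank 6, and its Smith normal form has invariant factors (1,1,1,1,1,1).

Reading off H_k = ker ∂_k / im ∂_{k+1}:

  H_0: rank C_0 − rank ∂_1 = 7 − 6 = 1, and the invariant factors of ∂_1 are all 1, so H_0 ≅ Z.

H_0 ≅ Z.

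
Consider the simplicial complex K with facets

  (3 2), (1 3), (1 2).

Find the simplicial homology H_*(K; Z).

H_0 = Z,  H_1 = Z.

We work with the vertex ordering 1 < 2 < 3. The simplices of K, each written with vertices in increasing order, are:

  0-simplices (3): [1], [2], [3]
  1-simplices (3): [1,2], [1,3], [2,3]

giving chain groups C_0 ≅ Z^3, C_1 ≅ Z^3.

∂_1: C_1 → C_0 sends each edge [p,q] (with p < q) to q − p.
The 3×3 boundary matrix has rank 2 and Smith normal form diag(1,1).

Computing H_k = (kernel of ∂_k) / (image of ∂_{k+1}):

  H_0: rank C_0 − rank ∂_1 = 3 − 2 = 1, and the invariant factors of ∂_1 are all 1, so H_0 = Z.
  H_1: rank ker ∂_1 − rank ∂_2 = (3 − 2) − 0 = 1, and there is no ∂_2, so H_1 = Z.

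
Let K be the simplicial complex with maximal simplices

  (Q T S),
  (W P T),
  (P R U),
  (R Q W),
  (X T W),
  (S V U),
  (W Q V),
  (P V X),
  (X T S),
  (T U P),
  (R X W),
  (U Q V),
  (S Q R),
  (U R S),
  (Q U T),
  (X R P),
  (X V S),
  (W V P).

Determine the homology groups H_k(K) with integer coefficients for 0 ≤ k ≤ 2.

Fix the vertex order P < Q < R < S < T < U < V < W < X and write every simplex with vertices in increasing order. Then dim K = 2 and the simplices of K are:

  0-simplices (9): P, Q, R, S, T, U, V, W, X
  1-simplices (27): PR, PT, PU, PV, PW, PX, QR, QS, QT, QU, QV, QW, RS, RU, RW, RX, ST, SU, SV, SX, TU, TW, TX, UV, VW, VX, WX
  2-simplices (18): PRU, PRX, PTU, PTW, PVW, PVX, QRS, QRW, QST, QTU, QUV, QVW, RSU, RWX, STX, SUV, SVX, TWX

so the chain groups are C_0 ≅ Z^9, C_1 ≅ Z^27, C_2 ≅ Z^18.

∂_1: C_1 → C_0 maps an edge to its endpoints' difference, ∂[p,q] = q − p. For instance
  ∂TX = X − T.
As a 9×27 matrix over Z this has rank 8, with invariant factors (1,1,1,1,1,1,1,1).

∂_2: C_2 → C_1 sends each 2-simplex [p,q,r] to [q,r] − [p,r] + [p,q]. For instance
  ∂PRX = RX − PX + PR,
  ∂PRU = RU − PU + PR.
The 27×18 boundary matrix has rank 18 and Smith normal form diag(1,1,1,1,1,1,1,1,1,1,1,1,1,1,1,1,1,2).

Now H_k = ker ∂_k / im ∂_{k+1}, so:

  H_0: rank C_0 − rank ∂_1 = 9 − 8 = 1, and the invariant factors of ∂_1 are all 1, so H_0 = Z.
  H_1: rank ker ∂_1 − rank ∂_2 = (27 − 8) − 18 = 1, and ∂_2 has invariant factor 2 > 1, so H_1 = Z ⊕ Z/2Z.
  H_2: rank ker ∂_2 − rank ∂_3 = (18 − 18) − 0 = 0, and there is no ∂_3, so H_2 = 0.

As a check, the Euler characteristic is 9 − 27 + 18 = 0, which agrees with 1 − 1 + 0 = 0.

H_0 = Z,  H_1 = Z ⊕ Z/2Z,  H_2 = 0.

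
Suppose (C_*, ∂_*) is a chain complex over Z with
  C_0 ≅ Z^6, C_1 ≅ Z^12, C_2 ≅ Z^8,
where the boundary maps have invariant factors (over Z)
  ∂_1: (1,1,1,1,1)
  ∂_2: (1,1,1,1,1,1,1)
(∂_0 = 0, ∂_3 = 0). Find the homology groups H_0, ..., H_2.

H_0 = Z,  H_1 = 0,  H_2 = Z.

H_0: b_0 = 6 − 0 − 5 = 1; torsion from ∂_1 factors > 1: none. So H_0 = Z.
H_1: b_1 = 12 − 5 − 7 = 0; torsion from ∂_2 factors > 1: none. So H_1 = 0.
H_2: b_2 = 8 − 7 − 0 = 1; torsion from ∂_3 factors > 1: none. So H_2 = Z.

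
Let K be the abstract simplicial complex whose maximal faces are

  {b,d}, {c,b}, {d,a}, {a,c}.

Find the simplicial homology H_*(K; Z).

H_0 ≅ Z,  H_1 ≅ Z.

We work with the vertex ordering a < b < c < d. The simplices of K, each written with vertices in increasing order, are:

  0-simplices (4): a, b, c, d
  1-simplices (4): ac, ad, bc, bd

Hence C_0 ≅ Z^4, C_1 ≅ Z^4.

Boundary ∂_1: C_1 → C_0 is given by ∂[p,q] = [q] − [p]. For instance
  ∂bd = d − b.
The resulting 4×4 matrix has rank 3, and its Smith normal form has invariant factors (1,1,1).

Now H_k = ker ∂_k / im ∂_{k+1}, so:

  H_0: rank C_0 − rank ∂_1 = 4 − 3 = 1, and the invariant factors of ∂_1 are all 1, so H_0 = Z.
  H_1: rank ker ∂_1 − rank ∂_2 = (4 − 3) − 0 = 1, and there is no ∂_2, so H_1 = Z.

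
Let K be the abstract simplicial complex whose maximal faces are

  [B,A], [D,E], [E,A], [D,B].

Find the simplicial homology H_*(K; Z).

H_0 = Z,  H_1 = Z.

We work with the vertex ordering A < B < D < E. The simplices of K, each written with vertices in increasing order, are:

  0-simplices (4): A, B, D, E
  1-simplices (4): AB, AE, BD, DE

giving chain groups C_0 ≅ Z^4, C_1 ≅ Z^4.

The boundary map ∂_1: C_1 → C_0 sends each edge [p,q] (with p < q) to q − p.
The resulting 4×4 matrix has rank 3, and its Smith normal form has invariant factors (1,1,1).

From H_k ≅ ker(∂_k) / im(∂_{k+1}) we obtain:

  H_0: rank C_0 − rank ∂_1 = 4 − 3 = 1, and the invariant factors of ∂_1 are all 1, so H_0 = Z.
  H_1: rank ker ∂_1 − rank ∂_2 = (4 − 3) − 0 = 1, and there is no ∂_2, so H_1 = Z.

(K is a triangulation of the circle S^1.)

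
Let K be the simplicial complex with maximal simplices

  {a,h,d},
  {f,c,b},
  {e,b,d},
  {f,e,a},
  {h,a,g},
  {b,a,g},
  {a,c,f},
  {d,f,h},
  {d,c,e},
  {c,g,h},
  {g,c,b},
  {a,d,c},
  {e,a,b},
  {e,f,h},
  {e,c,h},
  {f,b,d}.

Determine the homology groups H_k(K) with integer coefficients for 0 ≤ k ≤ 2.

Order the vertices as a < b < c < d < e < f < g < h. Listing each simplex with vertices in this order, K has dimension 2 with simplices:

  0-simplices (8): a, b, c, d, e, f, g, h
  1-simplices (24): ab, ac, ad, ae, af, ag, ah, bc, bd, be, bf, bg, cd, ce, cf, cg, ch, de, df, dh, ef, eh, fh, gh
  2-simplices (16): abe, abg, acd, acf, adh, aef, agh, bcf, bcg, bde, bdf, cde, ceh, cgh, dfh, efh

giving chain groups C_0 ≅ Z^8, C_1 ≅ Z^24, C_2 ≅ Z^16.

Boundary ∂_1: C_1 → C_0 sends each edge [p,q] (with p < q) to q − p. For instance
  ∂bc = c − b.
This gives a 8×24 integer matrix of rank 7; reducing to Smith normal form yields diagonal entries (1,1,1,1,1,1,1).

Boundary ∂_2: C_2 → C_1 maps a triangle to the signed sum of its edges. For instance
  ∂bde = de − be + bd,
  ∂ceh = eh − ch + ce.
As a 24×16 matrix over Z this has rank 15, with invariant factors (1,1,1,1,1,1,1,1,1,1,1,1,1,1,1).

Now H_k = ker ∂_k / im ∂_{k+1}, so:

  H_0: rank C_0 − rank ∂_1 = 8 − 7 = 1, and the invariant factors of ∂_1 are all 1, so H_0 ≅ Z.
  H_1: rank ker ∂_1 − rank ∂_2 = (24 − 7) − 15 = 2, and the invariant factors of ∂_2 are all 1, so H_1 ≅ Z^2.
  H_2: rank ker ∂_2 − rank ∂_3 = (16 − 15) − 0 = 1, and there is no ∂_3, so H_2 ≅ Z.

As a check, the Euler characteristic is 8 − 24 + 16 = 0, which agrees with 1 − 2 + 1 = 0.

H_0 = Z,  H_1 = Z^2,  H_2 = Z.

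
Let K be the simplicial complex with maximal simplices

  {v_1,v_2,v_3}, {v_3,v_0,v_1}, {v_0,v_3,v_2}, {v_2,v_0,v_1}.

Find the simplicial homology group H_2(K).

We work with the vertex ordering v_0 < v_1 < v_2 < v_3. The simplices of K, each written with vertices in increasing order, are:

  0-simplices (4): [v_0], [v_1], [v_2], [v_3]
  1-simplices (6): [v_0,v_1], [v_0,v_2], [v_0,v_3], [v_1,v_2], [v_1,v_3], [v_2,v_3]
  2-simplices (4): [v_0,v_1,v_2], [v_0,v_1,v_3], [v_0,v_2,v_3], [v_1,v_2,v_3]

so the chain groups are C_0 ≅ Z^4, C_1 ≅ Z^6, C_2 ≅ Z^4.

∂_1: C_1 → C_0 is given by ∂[p,q] = [q] − [p]. For instance
  ∂[v_1,v_3] = [v_3] − [v_1].
This gives a 4×6 integer matrix of rank 3; reducing to Smith normal form yields diagonal entries (1,1,1).

∂_2: C_2 → C_1 maps a triangle to the signed sum of its edges. For instance
  ∂[v_0,v_1,v_2] = [v_1,v_2] − [v_0,v_2] + [v_0,v_1],
  ∂[v_0,v_1,v_3] = [v_1,v_3] − [v_0,v_3] + [v_0,v_1].
The 6×4 boundary matrix has rank 3 and Smith normal form diag(1,1,1).

Reading off H_k = ker ∂_k / im ∂_{k+1}:

  H_2: rank ker ∂_2 − rank ∂_3 = (4 − 3) − 0 = 1, and there is no ∂_3, so H_2 ≅ Z.

H_2 ≅ Z.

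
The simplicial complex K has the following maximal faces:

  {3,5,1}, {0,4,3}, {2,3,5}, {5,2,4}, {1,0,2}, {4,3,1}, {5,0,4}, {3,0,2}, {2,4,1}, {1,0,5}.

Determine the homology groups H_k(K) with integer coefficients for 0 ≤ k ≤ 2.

We work with the vertex ordering 0 < 1 < 2 < 3 < 4 < 5. The simplices of K, each written with vertices in increasing order, are:

  0-simplices (6): [0], [1], [2], [3], [4], [5]
  1-simplices (15): [0,1], [0,2], [0,3], [0,4], [0,5], [1,2], [1,3], [1,4], [1,5], [2,3], [2,4], [2,5], [3,4], [3,5], [4,5]
  2-simplices (10): [0,1,2], [0,1,5], [0,2,3], [0,3,4], [0,4,5], [1,2,4], [1,3,4], [1,3,5], [2,3,5], [2,4,5]

Hence C_0 ≅ Z^6, C_1 ≅ Z^15, C_2 ≅ Z^10.

∂_1: C_1 → C_0 is given by ∂[p,q] = [q] − [p].
The 6×15 boundary matrix has rank 5 and Smith normal form diag(1,1,1,1,1).

∂_2: C_2 → C_1 maps a triangle to the signed sum of its edges. For instance
  ∂[2,4,5] = [4,5] − [2,5] + [2,4],
  ∂[0,1,5] = [1,5] − [0,5] + [0,1].
The resulting 15×10 matrix has rank 10, and its Smith normal form has invariant factors (1,1,1,1,1,1,1,1,1,2).

From H_k ≅ ker(∂_k) / im(∂_{k+1}) we obtain:

  H_0: rank C_0 − rank ∂_1 = 6 − 5 = 1, and the invariant factors of ∂_1 are all 1, so H_0 = Z.
  H_1: rank ker ∂_1 − rank ∂_2 = (15 − 5) − 10 = 0, and ∂_2 has invariant factor 2 > 1, so H_1 = Z/2.
  H_2: rank ker ∂_2 − rank ∂_3 = (10 − 10) − 0 = 0, and there is no ∂_3, so H_2 = 0.

H_0 = Z,  H_1 = Z/2,  H_2 = 0.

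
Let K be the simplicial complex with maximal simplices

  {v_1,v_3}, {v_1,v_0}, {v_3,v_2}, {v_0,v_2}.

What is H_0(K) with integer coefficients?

K has 4 vertices, 4 edges.
rank ∂_0 = 0, rank ∂_1 = 3 ⇒ b_0 = 4 − 0 − 3 = 1; all invariant factors of ∂_1 are 1 so no torsion. So H_0 = Z.

H_0 = Z.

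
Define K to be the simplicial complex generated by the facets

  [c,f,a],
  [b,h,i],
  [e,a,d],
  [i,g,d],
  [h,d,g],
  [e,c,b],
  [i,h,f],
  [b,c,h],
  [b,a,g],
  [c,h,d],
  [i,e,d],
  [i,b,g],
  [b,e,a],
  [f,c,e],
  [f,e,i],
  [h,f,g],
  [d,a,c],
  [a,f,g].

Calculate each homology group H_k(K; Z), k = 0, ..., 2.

H_0 = Z,  H_1 = Z × Z/2,  H_2 = 0.

We work with the vertex ordering a < b < c < d < e < f < g < h < i. The simplices of K, each written with vertices in increasing order, are:

  0-simplices (9): a, b, c, d, e, f, g, h, i
  1-simplices (27): ab, ac, ad, ae, af, ag, bc, be, bg, bh, bi, cd, ce, cf, ch, de, dg, dh, di, ef, ei, fg, fh, fi, gh, gi, hi
  2-simplices (18): abe, abg, acd, acf, ade, afg, bce, bch, bgi, bhi, cdh, cef, dei, dgh, dgi, efi, fgh, fhi

Hence C_0 ≅ Z^9, C_1 ≅ Z^27, C_2 ≅ Z^18.

The boundary map ∂_1: C_1 → C_0 sends each edge [p,q] (with p < q) to q − p.
As a 9×27 matrix over Z this has rank 8, with invariant factors (1,1,1,1,1,1,1,1).

The boundary map ∂_2: C_2 → C_1 maps a triangle to the signed sum of its edges. For instance
  ∂bhi = hi − bi + bh,
  ∂acd = cd − ad + ac.
This gives a 27×18 integer matrix of rank 18; reducing to Smith normal form yields diagonal entries (1,1,1,1,1,1,1,1,1,1,1,1,1,1,1,1,1,2).

Now H_k = ker ∂_k / im ∂_{k+1}, so:

  H_0: rank C_0 − rank ∂_1 = 9 − 8 = 1, and the invariant factors of ∂_1 are all 1, so H_0 = Z.
  H_1: rank ker ∂_1 − rank ∂_2 = (27 − 8) − 18 = 1, and ∂_2 has invariant factor 2 > 1, so H_1 = Z × Z/2.
  H_2: rank ker ∂_2 − rank ∂_3 = (18 − 18) − 0 = 0, and there is no ∂_3, so H_2 = 0.

(K is a triangulation of the Klein bottle.)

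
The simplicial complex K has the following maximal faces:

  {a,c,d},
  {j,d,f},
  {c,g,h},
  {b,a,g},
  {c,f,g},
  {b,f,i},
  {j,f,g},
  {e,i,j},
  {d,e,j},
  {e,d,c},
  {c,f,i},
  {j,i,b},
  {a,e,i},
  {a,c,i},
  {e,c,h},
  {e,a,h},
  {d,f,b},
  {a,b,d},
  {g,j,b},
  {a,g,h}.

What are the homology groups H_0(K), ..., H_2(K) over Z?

We work with the vertex ordering a < b < c < d < e < f < g < h < i < j. The simplices of K, each written with vertices in increasing order, are:

  0-simplices (10): a, b, c, d, e, f, g, h, i, j
  1-simplices (30): ab, ac, ad, ae, ag, ah, ai, bd, bf, bg, bi, bj, cd, ce, cf, cg, ch, ci, de, df, dj, eh, ei, ej, fg, fi, fj, gh, gj, ij
  2-simplices (20): abd, abg, acd, aci, aeh, aei, agh, bdf, bfi, bgj, bij, cde, ceh, cfg, cfi, cgh, dej, dfj, eij, fgj

so the chain groups are C_0 ≅ Z^10, C_1 ≅ Z^30, C_2 ≅ Z^20.

Boundary ∂_1: C_1 → C_0 is given by ∂[p,q] = [q] − [p]. For instance
  ∂ad = d − a.
The resulting 10×30 matrix has rank 9, and its Smith normal form has invariant factors (1,1,1,1,1,1,1,1,1).

The boundary map ∂_2: C_2 → C_1 acts by ∂[p,q,r] = [q,r] − [p,r] + [p,q]. For instance
  ∂acd = cd − ad + ac,
  ∂agh = gh − ah + ag.
As a 30×20 matrix over Z this has rank 20, with invariant factors (1,1,1,1,1,1,1,1,1,1,1,1,1,1,1,1,1,1,1,2).

Computing H_k = (kernel of ∂_k) / (image of ∂_{k+1}):

  H_0: rank C_0 − rank ∂_1 = 10 − 9 = 1, and the invariant factors of ∂_1 are all 1, so H_0 ≅ Z.
  H_1: rank ker ∂_1 − rank ∂_2 = (30 − 9) − 20 = 1, and ∂_2 has invariant factor 2 > 1, so H_1 ≅ Z ⊕ Z_2.
  H_2: rank ker ∂_2 − rank ∂_3 = (20 − 20) − 0 = 0, and there is no ∂_3, so H_2 ≅ 0.

(K is a triangulation of the Klein bottle.)

H_0 = Z,  H_1 = Z ⊕ Z_2,  H_2 = 0.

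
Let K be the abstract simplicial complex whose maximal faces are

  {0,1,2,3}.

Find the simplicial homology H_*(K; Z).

Take the total order 0 < 1 < 2 < 3 on the vertex set. Then K (dimension 3) consists of the simplices:

  0-simplices (4): [0], [1], [2], [3]
  1-simplices (6): [0,1], [0,2], [0,3], [1,2], [1,3], [2,3]
  2-simplices (4): [0,1,2], [0,1,3], [0,2,3], [1,2,3]
  3-simplices (1): [0,1,2,3]

Hence C_0 ≅ Z^4, C_1 ≅ Z^6, C_2 ≅ Z^4, C_3 ≅ Z^1.

The boundary map ∂_1: C_1 → C_0 maps an edge to its endpoints' difference, ∂[p,q] = q − p. For instance
  ∂[1,2] = [2] − [1].
The resulting 4×6 matrix has rank 3, and its Smith normal form has invariant factors (1,1,1).

Boundary ∂_2: C_2 → C_1 maps a triangle to the signed sum of its edges. For instance
  ∂[0,1,2] = [1,2] − [0,2] + [0,1],
  ∂[1,2,3] = [2,3] − [1,3] + [1,2].
This gives a 6×4 integer matrix of rank 3; reducing to Smith normal form yields diagonal entries (1,1,1).

∂_3: C_3 → C_2 sends each 3-simplex σ to the alternating sum Σ_i (−1)^i (σ with its i-th vertex removed). For instance
  ∂[0,1,2,3] = [1,2,3] − [0,2,3] + [0,1,3] − [0,1,2].
As a 4×1 matrix over Z this has rank 1, with invariant factors (1).

Computing H_k = (kernel of ∂_k) / (image of ∂_{k+1}):

  H_0: rank C_0 − rank ∂_1 = 4 − 3 = 1, and the invariant factors of ∂_1 are all 1, so H_0 ≅ Z.
  H_1: rank ker ∂_1 − rank ∂_2 = (6 − 3) − 3 = 0, and the invariant factors of ∂_2 are all 1, so H_1 ≅ 0.
  H_2: rank ker ∂_2 − rank ∂_3 = (4 − 3) − 1 = 0, and the invariant factors of ∂_3 are all 1, so H_2 ≅ 0.
  H_3: rank ker ∂_3 − rank ∂_4 = (1 − 1) − 0 = 0, and there is no ∂_4, so H_3 ≅ 0.

H_0 ≅ Z,  H_1 = 0,  H_2 = 0,  H_3 = 0.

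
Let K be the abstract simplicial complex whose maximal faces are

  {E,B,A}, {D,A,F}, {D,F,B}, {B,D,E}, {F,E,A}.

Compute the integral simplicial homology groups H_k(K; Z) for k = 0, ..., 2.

Fix the vertex order A < B < D < E < F and write every simplex with vertices in increasing order. Then dim K = 2 and the simplices of K are:

  0-simplices (5): A, B, D, E, F
  1-simplices (10): AB, AD, AE, AF, BD, BE, BF, DE, DF, EF
  2-simplices (5): ABE, ADF, AEF, BDE, BDF

Hence C_0 ≅ Z^5, C_1 ≅ Z^10, C_2 ≅ Z^5.

The boundary map ∂_1: C_1 → C_0 maps an edge to its endpoints' difference, ∂[p,q] = q − p. For instance
  ∂BD = D − B.
The 5×10 boundary matrix has rank 4 and Smith normal form diag(1,1,1,1).

Boundary ∂_2: C_2 → C_1 acts by ∂[p,q,r] = [q,r] − [p,r] + [p,q]. For instance
  ∂BDE = DE − BE + BD,
  ∂ADF = DF − AF + AD.
As a 10×5 matrix over Z this has rank 5, with invariant factors (1,1,1,1,1).

From H_k ≅ ker(∂_k) / im(∂_{k+1}) we obtain:

  H_0: rank C_0 − rank ∂_1 = 5 − 4 = 1, and the invariant factors of ∂_1 are all 1, so H_0 ≅ Z.
  H_1: rank ker ∂_1 − rank ∂_2 = (10 − 4) − 5 = 1, and the invariant factors of ∂_2 are all 1, so H_1 ≅ Z.
  H_2: rank ker ∂_2 − rank ∂_3 = (5 − 5) − 0 = 0, and there is no ∂_3, so H_2 ≅ 0.

(K is a triangulation of the Möbius band.)

H_0 = Z,  H_1 = Z,  H_2 = 0.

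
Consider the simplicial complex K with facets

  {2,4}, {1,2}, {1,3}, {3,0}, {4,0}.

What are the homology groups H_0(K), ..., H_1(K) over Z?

H_0 ≅ Z,  H_1 ≅ Z.

Take the total order 0 < 1 < 2 < 3 < 4 on the vertex set. Then K (dimension 1) consists of the simplices:

  0-simplices (5): [0], [1], [2], [3], [4]
  1-simplices (5): [0,3], [0,4], [1,2], [1,3], [2,4]

so the chain groups are C_0 ≅ Z^5, C_1 ≅ Z^5.

The boundary map ∂_1: C_1 → C_0 maps an edge to its endpoints' difference, ∂[p,q] = q − p. For instance
  ∂[0,4] = [4] − [0].
This gives a 5×5 integer matrix of rank 4; reducing to Smith normal form yields diagonal entries (1,1,1,1).

Now H_k = ker ∂_k / im ∂_{k+1}, so:

  H_0: rank C_0 − rank ∂_1 = 5 − 4 = 1, and the invariant factors of ∂_1 are all 1, so H_0 = Z.
  H_1: rank ker ∂_1 − rank ∂_2 = (5 − 4) − 0 = 1, and there is no ∂_2, so H_1 = Z.

As a check, the Euler characteristic is 5 − 5 = 0, which agrees with 1 − 1 = 0.
(K is a triangulation of the circle S^1.)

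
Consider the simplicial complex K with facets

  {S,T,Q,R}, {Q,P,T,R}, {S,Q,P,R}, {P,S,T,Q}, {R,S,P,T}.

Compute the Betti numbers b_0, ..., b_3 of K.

We work with the vertex ordering P < Q < R < S < T. The simplices of K, each written with vertices in increasing order, are:

  0-simplices (5): P, Q, R, S, T
  1-simplices (10): PQ, PR, PS, PT, QR, QS, QT, RS, RT, ST
  2-simplices (10): PQR, PQS, PQT, PRS, PRT, PST, QRS, QRT, QST, RST
  3-simplices (5): PQRS, PQRT, PQST, PRST, QRST

Hence C_0 ≅ Z^5, C_1 ≅ Z^10, C_2 ≅ Z^10, C_3 ≅ Z^5.

The boundary map ∂_1: C_1 → C_0 is given by ∂[p,q] = [q] − [p]. For instance
  ∂PS = S − P.
The resulting 5×10 matrix has rank 4, and its Smith normal form has invariant factors (1,1,1,1).

The boundary map ∂_2: C_2 → C_1 acts by ∂[p,q,r] = [q,r] − [p,r] + [p,q]. For instance
  ∂PRS = RS − PS + PR,
  ∂PST = ST − PT + PS.
As a 10×10 matrix over Z this has rank 6, with invariant factors (1,1,1,1,1,1).

The boundary map ∂_3: C_3 → C_2 sends each 3-simplex σ to the alternating sum Σ_i (−1)^i (σ with its i-th vertex removed). For instance
  ∂PQRS = QRS − PRS + PQS − PQR,
  ∂PRST = RST − PST + PRT − PRS.
The resulting 10×5 matrix has rank 4, and its Smith normal form has invariant factors (1,1,1,1).

Computing H_k = (kernel of ∂_k) / (image of ∂_{k+1}):

  H_0: rank C_0 − rank ∂_1 = 5 − 4 = 1, and the invariant factors of ∂_1 are all 1, so H_0 = Z.
  H_1: rank ker ∂_1 − rank ∂_2 = (10 − 4) − 6 = 0, and the invariant factors of ∂_2 are all 1, so H_1 = 0.
  H_2: rank ker ∂_2 − rank ∂_3 = (10 − 6) − 4 = 0, and the invariant factors of ∂_3 are all 1, so H_2 = 0.
  H_3: rank ker ∂_3 − rank ∂_4 = (5 − 4) − 0 = 1, and there is no ∂_4, so H_3 = Z.

As a check, the Euler characteristic is 5 − 10 + 10 − 5 = 0, which agrees with 1 − 0 + 0 − 1 = 0.

Hence the Betti numbers are b_0 = 1, b_1 = 0, b_2 = 0, b_3 = 1.

b_0 = 1, b_1 = 0, b_2 = 0, b_3 = 1.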